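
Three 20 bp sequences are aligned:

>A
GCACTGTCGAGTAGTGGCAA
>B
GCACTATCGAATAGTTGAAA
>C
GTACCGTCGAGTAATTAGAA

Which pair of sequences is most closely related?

A and B

A–B: 4/20 differ, p = 0.200, d = 0.233.
A–C: 6/20 differ, p = 0.300, d = 0.383.
B–C: 7/20 differ, p = 0.350, d = 0.471.
The smallest distance is between A and B.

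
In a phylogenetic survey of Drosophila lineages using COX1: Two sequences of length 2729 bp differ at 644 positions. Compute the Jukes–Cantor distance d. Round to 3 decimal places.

0.283

p = 644/2729 ≈ 0.235984.
d = −(3/4) ln(1 − 4p/3) = −0.75 ln(1 − 0.314645) = −0.75 ln(0.685355)
  = −0.75 × (-0.377818) = 0.283364 substitutions/site.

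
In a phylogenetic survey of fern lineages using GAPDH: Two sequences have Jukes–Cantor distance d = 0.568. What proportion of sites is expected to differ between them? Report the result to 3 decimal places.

p = (3/4)(1 − e^(−4d/3)) = 0.75 × (1 − e^(-0.757333)) = 0.75 × (1 − 0.468915) = 0.398314.

0.398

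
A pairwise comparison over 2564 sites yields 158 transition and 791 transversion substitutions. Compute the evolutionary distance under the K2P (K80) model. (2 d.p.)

P = 158/2564 ≈ 0.061622 and Q = 791/2564 ≈ 0.308502.
Under the Kimura two-parameter model, d = −½ ln(1 − 2P − Q) − ¼ ln(1 − 2Q).
1 − 2P − Q = 0.568254, giving −½ ln(0.568254) = 0.282593.
1 − 2Q = 0.382996, giving −¼ ln(0.382996) = 0.239933.
d = 0.282593 + 0.239933 = 0.522526.

0.52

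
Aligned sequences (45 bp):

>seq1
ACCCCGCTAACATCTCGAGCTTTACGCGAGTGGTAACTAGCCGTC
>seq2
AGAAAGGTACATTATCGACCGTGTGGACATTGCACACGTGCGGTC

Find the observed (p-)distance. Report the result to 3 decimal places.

0.511

The sequences differ at 23 of 45 positions.
p = 23/45 = 0.511111… ≈ 0.511 (to 3 d.p.).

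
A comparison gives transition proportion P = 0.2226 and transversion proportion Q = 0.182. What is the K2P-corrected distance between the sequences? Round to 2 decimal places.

0.61

Under the Kimura two-parameter model, d = −½ ln(1 − 2P − Q) − ¼ ln(1 − 2Q).
1 − 2P − Q = 0.3728, giving −½ ln(0.3728) = 0.493357.
1 − 2Q = 0.636, giving −¼ ln(0.636) = 0.113139.
d = 0.493357 + 0.113139 = 0.606496.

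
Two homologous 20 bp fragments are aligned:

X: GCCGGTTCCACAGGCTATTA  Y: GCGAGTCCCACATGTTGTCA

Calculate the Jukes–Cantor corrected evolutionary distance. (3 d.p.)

The sequences differ at 7 of 20 sites (3, 4, 7, 13, 15, 17, 19), so p = 7/20 = 0.35.
d = −(3/4) ln(1 − 4p/3) = −0.75 ln(1 − 0.466667) = −0.75 ln(0.533333)
  = −0.75 × (-0.628609) = 0.471457 substitutions/site.

0.471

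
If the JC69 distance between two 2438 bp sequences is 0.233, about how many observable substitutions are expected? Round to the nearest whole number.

Invert JC69: p = (3/4)(1 − e^(−4d/3)) = 0.75 × (1 − e^(-0.310667)) = 0.75 × (1 − 0.732958) = 0.200282.
Expected differing sites = pL ≈ 0.200282 × 2438 = 488.287516 ≈ 488.

488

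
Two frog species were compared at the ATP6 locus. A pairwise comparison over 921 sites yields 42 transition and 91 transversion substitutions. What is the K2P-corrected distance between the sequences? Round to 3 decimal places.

P = 42/921 ≈ 0.045603 and Q = 91/921 ≈ 0.098806.
Under the Kimura two-parameter model, d = −½ ln(1 − 2P − Q) − ¼ ln(1 − 2Q).
1 − 2P − Q = 0.809988, giving −½ ln(0.809988) = 0.105368.
1 − 2Q = 0.802388, giving −¼ ln(0.802388) = 0.055041.
d = 0.105368 + 0.055041 = 0.160409.

0.160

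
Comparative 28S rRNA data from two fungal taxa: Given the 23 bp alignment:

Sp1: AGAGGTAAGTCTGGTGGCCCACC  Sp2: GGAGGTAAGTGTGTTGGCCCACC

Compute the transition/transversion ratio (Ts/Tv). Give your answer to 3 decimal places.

Transitions are A↔G and C↔T; transversions are all other mismatches.
Transitions: 1. Transversions: 2.
R = 1/2 = 0.500.

0.500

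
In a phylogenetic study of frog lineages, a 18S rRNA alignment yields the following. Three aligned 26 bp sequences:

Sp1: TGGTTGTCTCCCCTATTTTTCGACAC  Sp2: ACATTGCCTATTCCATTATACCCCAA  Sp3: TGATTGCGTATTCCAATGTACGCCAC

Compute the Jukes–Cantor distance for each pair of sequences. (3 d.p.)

d(Sp1,Sp2) = 0.824, d(Sp1,Sp3) = 0.623, d(Sp2,Sp3) = 0.334

Sp1–Sp2: 13/26 sites differ → p = 0.5, d = −0.75 ln(1 − 0.666667) = 0.823960 ≈ 0.824.
Sp1–Sp3: 11/26 sites differ → p ≈ 0.423077, d = −0.75 ln(1 − 0.564103) = 0.622762 ≈ 0.623.
Sp2–Sp3: 7/26 sites differ → p ≈ 0.269231, d = −0.75 ln(1 − 0.358975) = 0.333515 ≈ 0.334.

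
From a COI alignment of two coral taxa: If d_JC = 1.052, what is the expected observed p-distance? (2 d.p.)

p = (3/4)(1 − e^(−4d/3)) = 0.75 × (1 − e^(-1.402667)) = 0.75 × (1 − 0.245940) = 0.565545.

0.57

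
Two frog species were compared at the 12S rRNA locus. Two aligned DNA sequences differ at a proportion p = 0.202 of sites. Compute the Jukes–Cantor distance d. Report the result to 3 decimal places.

0.235

d = −(3/4) ln(1 − 4p/3) = −0.75 ln(1 − 0.269333) = −0.75 ln(0.730667)
  = −0.75 × (-0.313797) = 0.235348 substitutions/site.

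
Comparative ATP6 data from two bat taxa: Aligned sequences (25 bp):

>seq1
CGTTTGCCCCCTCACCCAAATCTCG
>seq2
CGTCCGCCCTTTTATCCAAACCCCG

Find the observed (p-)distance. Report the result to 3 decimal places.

The sequences differ at 8 of 25 positions (sites 4, 5, 10, 11, 13, 15, 21, 23).
p = 8/25 = 0.320.

0.320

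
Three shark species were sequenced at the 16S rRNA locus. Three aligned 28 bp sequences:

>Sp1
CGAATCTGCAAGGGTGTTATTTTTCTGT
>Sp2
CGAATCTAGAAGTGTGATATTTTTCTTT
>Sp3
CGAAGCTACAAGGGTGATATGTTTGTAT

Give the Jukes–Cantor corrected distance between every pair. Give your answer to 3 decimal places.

Sp1–Sp2: 5/28 sites differ → p ≈ 0.178571, d = −0.75 ln(1 − 0.238095) = 0.203950 ≈ 0.204.
Sp1–Sp3: 6/28 sites differ → p ≈ 0.214286, d = −0.75 ln(1 − 0.285715) = 0.252355 ≈ 0.252.
Sp2–Sp3: 6/28 sites differ → p ≈ 0.214286, d = −0.75 ln(1 − 0.285715) = 0.252355 ≈ 0.252.

d(Sp1,Sp2) = 0.204, d(Sp1,Sp3) = 0.252, d(Sp2,Sp3) = 0.252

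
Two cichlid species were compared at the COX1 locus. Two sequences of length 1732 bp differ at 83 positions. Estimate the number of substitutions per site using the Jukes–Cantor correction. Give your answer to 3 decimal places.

p = 83/1732 ≈ 0.047921.
d = −(3/4) ln(1 − 4p/3) = −0.75 ln(1 − 0.063895) = −0.75 ln(0.936105)
  = −0.75 × (-0.066028) = 0.049521 substitutions/site.

0.050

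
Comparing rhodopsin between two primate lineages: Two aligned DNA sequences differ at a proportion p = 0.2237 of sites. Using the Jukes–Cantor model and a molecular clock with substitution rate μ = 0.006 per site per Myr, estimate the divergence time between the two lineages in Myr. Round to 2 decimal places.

22.14

d = −(3/4) ln(1 − 4p/3) = −0.75 ln(1 − 0.298267) = −0.75 ln(0.701733)
  = −0.75 × (-0.354202) = 0.265652 substitutions/site.
Under a molecular clock d = 2μt, so t = d/(2μ) = 0.265652 / (2 × 0.006) = 22.14 Myr.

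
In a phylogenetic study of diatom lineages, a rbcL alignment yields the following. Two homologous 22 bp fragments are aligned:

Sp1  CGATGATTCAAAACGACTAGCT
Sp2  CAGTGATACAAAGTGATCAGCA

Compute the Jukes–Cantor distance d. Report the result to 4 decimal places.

0.4975

The sequences differ at 8 of 22 sites (2, 3, 8, 13, 14, 17, 18, 22), so p = 8/22 ≈ 0.363636.
d = −(3/4) ln(1 − 4p/3) = −0.75 ln(1 − 0.484848) = −0.75 ln(0.515152)
  = −0.75 × (-0.663293) = 0.497470 substitutions/site.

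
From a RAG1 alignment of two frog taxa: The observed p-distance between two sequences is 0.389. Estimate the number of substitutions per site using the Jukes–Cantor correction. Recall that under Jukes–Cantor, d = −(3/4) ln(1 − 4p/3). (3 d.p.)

d = −(3/4) ln(1 − 4p/3) = −0.75 ln(1 − 0.518667) = −0.75 ln(0.481333)
  = −0.75 × (-0.731196) = 0.548397 substitutions/site.

0.548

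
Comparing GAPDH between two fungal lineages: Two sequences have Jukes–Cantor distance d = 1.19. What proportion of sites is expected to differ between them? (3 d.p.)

0.597

p = (3/4)(1 − e^(−4d/3)) = 0.75 × (1 − e^(-1.586667)) = 0.75 × (1 − 0.204606) = 0.596546.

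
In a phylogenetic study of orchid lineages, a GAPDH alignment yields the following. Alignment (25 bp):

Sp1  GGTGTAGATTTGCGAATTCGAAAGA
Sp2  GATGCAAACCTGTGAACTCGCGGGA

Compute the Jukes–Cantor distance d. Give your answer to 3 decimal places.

0.572

The sequences differ at 10 of 25 sites (2, 5, 7, 9, 10, 13, 17, 21, 22, 23), so p = 10/25 = 0.4.
d = −(3/4) ln(1 − 4p/3) = −0.75 ln(1 − 0.533333) = −0.75 ln(0.466667)
  = −0.75 × (-0.762139) = 0.571604 substitutions/site.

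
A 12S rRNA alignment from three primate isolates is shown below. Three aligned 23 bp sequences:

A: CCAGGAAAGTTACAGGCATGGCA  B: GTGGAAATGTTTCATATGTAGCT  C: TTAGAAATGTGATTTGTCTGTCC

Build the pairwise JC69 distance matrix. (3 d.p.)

A–B: 12/23 sites differ → p ≈ 0.521739, d = −0.75 ln(1 − 0.695652) = 0.892188 ≈ 0.892.
A–C: 12/23 sites differ → p ≈ 0.521739, d = −0.75 ln(1 − 0.695652) = 0.892188 ≈ 0.892.
B–C: 11/23 sites differ → p ≈ 0.478261, d = −0.75 ln(1 − 0.637681) = 0.761423 ≈ 0.761.

d(A,B) = 0.892, d(A,C) = 0.892, d(B,C) = 0.761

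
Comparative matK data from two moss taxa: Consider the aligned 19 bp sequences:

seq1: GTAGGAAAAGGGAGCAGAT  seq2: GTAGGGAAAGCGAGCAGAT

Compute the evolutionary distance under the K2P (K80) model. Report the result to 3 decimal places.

Of 19 sites, 1 differences are transitions and 1 are transversions, so P = 1/19 ≈ 0.052632 and Q = 1/19 ≈ 0.052632.
Under the Kimura two-parameter model, d = −½ ln(1 − 2P − Q) − ¼ ln(1 − 2Q).
1 − 2P − Q = 0.842104, giving −½ ln(0.842104) = 0.085926.
1 − 2Q = 0.894736, giving −¼ ln(0.894736) = 0.027807.
d = 0.085926 + 0.027807 = 0.113733.

0.114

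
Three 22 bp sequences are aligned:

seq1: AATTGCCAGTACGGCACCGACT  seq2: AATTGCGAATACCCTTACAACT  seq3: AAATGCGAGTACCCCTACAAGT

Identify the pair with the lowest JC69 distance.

seq2 and seq3

seq1–seq2: 8/22 differ, p = 0.364, d = 0.497.
seq1–seq3: 8/22 differ, p = 0.364, d = 0.497.
seq2–seq3: 4/22 differ, p = 0.182, d = 0.208.
The smallest distance is between seq2 and seq3.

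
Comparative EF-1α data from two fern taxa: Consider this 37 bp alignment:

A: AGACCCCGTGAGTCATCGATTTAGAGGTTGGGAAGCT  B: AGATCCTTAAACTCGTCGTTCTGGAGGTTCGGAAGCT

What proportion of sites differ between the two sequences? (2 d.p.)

0.30

The sequences differ at 11 of 37 positions.
p = 11/37 = 0.297297… ≈ 0.30 (to 2 d.p.).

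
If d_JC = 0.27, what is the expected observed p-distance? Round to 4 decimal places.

p = (3/4)(1 − e^(−4d/3)) = 0.75 × (1 − e^(-0.36)) = 0.75 × (1 − 0.697676) = 0.226743.

0.2267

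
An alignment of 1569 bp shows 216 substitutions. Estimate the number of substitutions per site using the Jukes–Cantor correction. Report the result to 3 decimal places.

0.152

p = 216/1569 ≈ 0.137667.
d = −(3/4) ln(1 − 4p/3) = −0.75 ln(1 − 0.183556) = −0.75 ln(0.816444)
  = −0.75 × (-0.202797) = 0.152098 substitutions/site.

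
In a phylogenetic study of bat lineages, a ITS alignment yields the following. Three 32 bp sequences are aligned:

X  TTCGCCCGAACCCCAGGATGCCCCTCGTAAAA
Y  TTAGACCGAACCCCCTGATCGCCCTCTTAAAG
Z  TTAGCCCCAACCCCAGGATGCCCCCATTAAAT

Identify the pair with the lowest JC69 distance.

X and Z

X–Y: 8/32 differ, p = 0.250, d = 0.304.
X–Z: 6/32 differ, p = 0.188, d = 0.216.
Y–Z: 9/32 differ, p = 0.281, d = 0.353.
The smallest distance is between X and Z.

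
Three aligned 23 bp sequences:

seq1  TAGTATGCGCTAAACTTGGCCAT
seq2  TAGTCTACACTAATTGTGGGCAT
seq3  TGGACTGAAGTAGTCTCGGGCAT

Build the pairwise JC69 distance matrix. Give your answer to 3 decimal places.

seq1–seq2: 7/23 sites differ → p ≈ 0.304348, d = −0.75 ln(1 − 0.405797) = 0.390401 ≈ 0.390.
seq1–seq3: 10/23 sites differ → p ≈ 0.434783, d = −0.75 ln(1 − 0.579711) = 0.650110 ≈ 0.650.
seq2–seq3: 9/23 sites differ → p ≈ 0.391304, d = −0.75 ln(1 − 0.521739) = 0.553199 ≈ 0.553.

d(seq1,seq2) = 0.390, d(seq1,seq3) = 0.650, d(seq2,seq3) = 0.553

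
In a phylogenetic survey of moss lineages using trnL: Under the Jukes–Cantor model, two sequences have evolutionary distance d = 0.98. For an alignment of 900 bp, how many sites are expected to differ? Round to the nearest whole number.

Invert JC69: p = (3/4)(1 − e^(−4d/3)) = 0.75 × (1 − e^(-1.306667)) = 0.75 × (1 − 0.270721) = 0.546959.
Expected differing sites = pL ≈ 0.546959 × 900 = 492.2631 ≈ 492.

492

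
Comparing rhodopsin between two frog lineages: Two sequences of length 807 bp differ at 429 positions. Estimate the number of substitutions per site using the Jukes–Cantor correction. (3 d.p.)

p = 429/807 ≈ 0.531599.
d = −(3/4) ln(1 − 4p/3) = −0.75 ln(1 − 0.708799) = −0.75 ln(0.291201)
  = −0.75 × (-1.233742) = 0.925307 substitutions/site.

0.925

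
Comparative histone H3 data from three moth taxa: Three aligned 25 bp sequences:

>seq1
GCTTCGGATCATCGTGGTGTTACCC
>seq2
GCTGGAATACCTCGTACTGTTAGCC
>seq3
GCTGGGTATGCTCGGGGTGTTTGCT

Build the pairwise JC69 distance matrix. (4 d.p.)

d(seq1,seq2) = 0.5716, d(seq1,seq3) = 0.4904, d(seq2,seq3) = 0.5716

seq1–seq2: 10/25 sites differ → p = 0.4, d = −0.75 ln(1 − 0.533333) = 0.571605 ≈ 0.5716.
seq1–seq3: 9/25 sites differ → p = 0.36, d = −0.75 ln(1 − 0.48) = 0.490445 ≈ 0.4904.
seq2–seq3: 10/25 sites differ → p = 0.4, d = −0.75 ln(1 − 0.533333) = 0.571605 ≈ 0.5716.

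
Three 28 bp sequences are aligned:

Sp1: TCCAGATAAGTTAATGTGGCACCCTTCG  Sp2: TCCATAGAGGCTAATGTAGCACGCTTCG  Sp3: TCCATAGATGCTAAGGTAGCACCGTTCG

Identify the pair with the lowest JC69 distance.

Sp1–Sp2: 6/28 differ, p = 0.214, d = 0.252.
Sp1–Sp3: 7/28 differ, p = 0.250, d = 0.304.
Sp2–Sp3: 4/28 differ, p = 0.143, d = 0.158.
The smallest distance is between Sp2 and Sp3.

Sp2 and Sp3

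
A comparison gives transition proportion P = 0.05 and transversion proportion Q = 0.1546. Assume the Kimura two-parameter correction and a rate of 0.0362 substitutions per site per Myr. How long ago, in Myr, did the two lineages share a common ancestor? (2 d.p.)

3.31

Under the Kimura two-parameter model, d = −½ ln(1 − 2P − Q) − ¼ ln(1 − 2Q).
1 − 2P − Q = 0.7454, giving −½ ln(0.7454) = 0.146917.
1 − 2Q = 0.6908, giving −¼ ln(0.6908) = 0.092476.
d = 0.146917 + 0.092476 = 0.239393.
Under a molecular clock d = 2μt, so t = d/(2μ) = 0.239393 / (2 × 0.0362) = 3.31 Myr.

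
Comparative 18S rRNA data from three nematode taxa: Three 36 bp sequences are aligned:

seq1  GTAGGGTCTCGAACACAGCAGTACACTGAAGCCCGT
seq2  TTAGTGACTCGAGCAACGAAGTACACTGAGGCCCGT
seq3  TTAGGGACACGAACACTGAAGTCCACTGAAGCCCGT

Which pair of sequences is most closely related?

seq1 and seq3

seq1–seq2: 8/36 differ, p = 0.222, d = 0.264.
seq1–seq3: 6/36 differ, p = 0.167, d = 0.188.
seq2–seq3: 7/36 differ, p = 0.194, d = 0.225.
The smallest distance is between seq1 and seq3.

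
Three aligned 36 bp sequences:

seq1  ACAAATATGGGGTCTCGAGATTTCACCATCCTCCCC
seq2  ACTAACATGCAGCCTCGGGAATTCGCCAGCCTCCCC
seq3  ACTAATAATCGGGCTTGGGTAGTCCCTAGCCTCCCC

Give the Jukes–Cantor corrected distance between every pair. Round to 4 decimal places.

d(seq1,seq2) = 0.3041, d(seq1,seq3) = 0.4926, d(seq2,seq3) = 0.3470

seq1–seq2: 9/36 sites differ → p = 0.25, d = −0.75 ln(1 − 0.333333) = 0.304098 ≈ 0.3041.
seq1–seq3: 13/36 sites differ → p ≈ 0.361111, d = −0.75 ln(1 − 0.481481) = 0.492584 ≈ 0.4926.
seq2–seq3: 10/36 sites differ → p ≈ 0.277778, d = −0.75 ln(1 − 0.370371) = 0.346968 ≈ 0.3470.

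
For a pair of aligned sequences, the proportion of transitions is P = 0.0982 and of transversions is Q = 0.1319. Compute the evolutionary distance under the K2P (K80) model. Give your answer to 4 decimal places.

0.2755

Under the Kimura two-parameter model, d = −½ ln(1 − 2P − Q) − ¼ ln(1 − 2Q).
1 − 2P − Q = 0.6717, giving −½ ln(0.6717) = 0.198972.
1 − 2Q = 0.7362, giving −¼ ln(0.7362) = 0.076563.
d = 0.198972 + 0.076563 = 0.275535.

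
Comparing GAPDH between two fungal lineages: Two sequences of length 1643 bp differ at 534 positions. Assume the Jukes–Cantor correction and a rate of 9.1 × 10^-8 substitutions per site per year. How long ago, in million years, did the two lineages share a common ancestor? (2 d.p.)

2.34

p = 534/1643 ≈ 0.325015.
d = −(3/4) ln(1 − 4p/3) = −0.75 ln(1 − 0.433353) = −0.75 ln(0.566647)
  = −0.75 × (-0.568019) = 0.426014 substitutions/site.
Under a molecular clock d = 2μt, so t = d/(2μ) = 0.426014 / (2 × 9.1 × 10^-8) = 2.34 million years.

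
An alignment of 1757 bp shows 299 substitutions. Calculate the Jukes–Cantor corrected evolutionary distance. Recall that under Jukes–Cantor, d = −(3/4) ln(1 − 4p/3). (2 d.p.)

0.19

p = 299/1757 ≈ 0.170176.
d = −(3/4) ln(1 − 4p/3) = −0.75 ln(1 − 0.226901) = −0.75 ln(0.773099)
  = −0.75 × (-0.257348) = 0.193011 substitutions/site.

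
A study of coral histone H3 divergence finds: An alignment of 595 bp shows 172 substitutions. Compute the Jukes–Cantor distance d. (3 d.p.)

0.365

p = 172/595 ≈ 0.289076.
d = −(3/4) ln(1 − 4p/3) = −0.75 ln(1 − 0.385435) = −0.75 ln(0.614565)
  = −0.75 × (-0.486841) = 0.365131 substitutions/site.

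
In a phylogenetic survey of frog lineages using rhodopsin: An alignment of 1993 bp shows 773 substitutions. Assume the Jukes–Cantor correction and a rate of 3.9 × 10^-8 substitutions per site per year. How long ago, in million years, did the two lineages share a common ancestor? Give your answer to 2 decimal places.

7.00

p = 773/1993 ≈ 0.387858.
d = −(3/4) ln(1 − 4p/3) = −0.75 ln(1 − 0.517144) = −0.75 ln(0.482856)
  = −0.75 × (-0.728037) = 0.546028 substitutions/site.
Under a molecular clock d = 2μt, so t = d/(2μ) = 0.546028 / (2 × 3.9 × 10^-8) = 7.00 million years.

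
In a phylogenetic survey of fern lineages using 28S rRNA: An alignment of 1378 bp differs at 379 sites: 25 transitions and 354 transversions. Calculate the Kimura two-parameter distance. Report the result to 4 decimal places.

P = 25/1378 ≈ 0.018142 and Q = 354/1378 ≈ 0.256894.
Under the Kimura two-parameter model, d = −½ ln(1 − 2P − Q) − ¼ ln(1 − 2Q).
1 − 2P − Q = 0.706822, giving −½ ln(0.706822) = 0.173488.
1 − 2Q = 0.486212, giving −¼ ln(0.486212) = 0.180278.
d = 0.173488 + 0.180278 = 0.353766.

0.3538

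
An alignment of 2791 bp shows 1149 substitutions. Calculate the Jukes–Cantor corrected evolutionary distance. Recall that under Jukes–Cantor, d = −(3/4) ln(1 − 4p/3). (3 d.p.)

p = 1149/2791 ≈ 0.41168.
d = −(3/4) ln(1 − 4p/3) = −0.75 ln(1 − 0.548907) = −0.75 ln(0.451093)
  = −0.75 × (-0.796082) = 0.597062 substitutions/site.

0.597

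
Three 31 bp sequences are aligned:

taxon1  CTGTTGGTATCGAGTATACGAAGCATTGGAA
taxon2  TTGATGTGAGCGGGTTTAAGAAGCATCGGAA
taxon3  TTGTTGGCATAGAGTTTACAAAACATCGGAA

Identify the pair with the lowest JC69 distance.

taxon1 and taxon3

taxon1–taxon2: 9/31 differ, p = 0.290, d = 0.367.
taxon1–taxon3: 7/31 differ, p = 0.226, d = 0.269.
taxon2–taxon3: 9/31 differ, p = 0.290, d = 0.367.
The smallest distance is between taxon1 and taxon3.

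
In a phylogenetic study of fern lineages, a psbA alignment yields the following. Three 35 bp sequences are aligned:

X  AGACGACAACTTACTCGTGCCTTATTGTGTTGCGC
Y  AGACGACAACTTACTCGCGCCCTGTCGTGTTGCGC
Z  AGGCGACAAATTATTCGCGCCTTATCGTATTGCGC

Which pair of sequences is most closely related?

X–Y: 4/35 differ, p = 0.114, d = 0.124.
X–Z: 6/35 differ, p = 0.171, d = 0.195.
Y–Z: 6/35 differ, p = 0.171, d = 0.195.
The smallest distance is between X and Y.

X and Y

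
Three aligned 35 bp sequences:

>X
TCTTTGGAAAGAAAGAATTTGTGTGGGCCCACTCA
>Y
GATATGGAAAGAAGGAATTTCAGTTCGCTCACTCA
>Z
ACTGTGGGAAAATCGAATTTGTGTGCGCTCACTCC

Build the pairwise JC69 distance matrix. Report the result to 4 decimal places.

d(X,Y) = 0.3149, d(X,Z) = 0.3149, d(Y,Z) = 0.4073

X–Y: 9/35 sites differ → p ≈ 0.257143, d = −0.75 ln(1 − 0.342857) = 0.314890 ≈ 0.3149.
X–Z: 9/35 sites differ → p ≈ 0.257143, d = −0.75 ln(1 − 0.342857) = 0.314890 ≈ 0.3149.
Y–Z: 11/35 sites differ → p ≈ 0.314286, d = −0.75 ln(1 − 0.419048) = 0.407315 ≈ 0.4073.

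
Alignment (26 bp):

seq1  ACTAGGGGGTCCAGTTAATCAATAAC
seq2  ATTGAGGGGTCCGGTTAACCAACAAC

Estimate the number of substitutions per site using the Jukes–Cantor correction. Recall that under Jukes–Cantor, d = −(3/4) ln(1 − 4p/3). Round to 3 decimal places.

0.276

The sequences differ at 6 of 26 sites (2, 4, 5, 13, 19, 23), so p = 6/26 ≈ 0.230769.
d = −(3/4) ln(1 − 4p/3) = −0.75 ln(1 − 0.307692) = −0.75 ln(0.692308)
  = −0.75 × (-0.367724) = 0.275793 substitutions/site.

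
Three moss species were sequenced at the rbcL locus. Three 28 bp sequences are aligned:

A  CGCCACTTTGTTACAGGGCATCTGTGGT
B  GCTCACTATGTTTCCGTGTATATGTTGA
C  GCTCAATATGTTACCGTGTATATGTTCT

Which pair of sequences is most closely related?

A–B: 11/28 differ, p = 0.393, d = 0.556.
A–C: 11/28 differ, p = 0.393, d = 0.556.
B–C: 4/28 differ, p = 0.143, d = 0.158.
The smallest distance is between B and C.

B and C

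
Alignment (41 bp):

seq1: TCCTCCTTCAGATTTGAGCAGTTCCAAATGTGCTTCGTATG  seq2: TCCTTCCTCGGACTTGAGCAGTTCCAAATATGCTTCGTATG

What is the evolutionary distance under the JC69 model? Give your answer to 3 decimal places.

The sequences differ at 5 of 41 sites (5, 7, 10, 13, 30), so p = 5/41 ≈ 0.121951.
d = −(3/4) ln(1 − 4p/3) = −0.75 ln(1 − 0.162601) = −0.75 ln(0.837399)
  = −0.75 × (-0.177455) = 0.133091 substitutions/site.

0.133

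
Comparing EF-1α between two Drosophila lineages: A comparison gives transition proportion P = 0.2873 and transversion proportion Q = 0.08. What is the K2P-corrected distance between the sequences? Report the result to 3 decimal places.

0.575

Under the Kimura two-parameter model, d = −½ ln(1 − 2P − Q) − ¼ ln(1 − 2Q).
1 − 2P − Q = 0.3454, giving −½ ln(0.3454) = 0.531526.
1 − 2Q = 0.84, giving −¼ ln(0.84) = 0.043588.
d = 0.531526 + 0.043588 = 0.575114.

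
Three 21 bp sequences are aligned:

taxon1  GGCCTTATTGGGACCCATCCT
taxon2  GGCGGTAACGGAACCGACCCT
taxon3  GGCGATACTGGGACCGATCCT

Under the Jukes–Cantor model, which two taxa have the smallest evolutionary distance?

taxon1–taxon2: 7/21 differ, p = 0.333, d = 0.441.
taxon1–taxon3: 4/21 differ, p = 0.190, d = 0.220.
taxon2–taxon3: 5/21 differ, p = 0.238, d = 0.286.
The smallest distance is between taxon1 and taxon3.

taxon1 and taxon3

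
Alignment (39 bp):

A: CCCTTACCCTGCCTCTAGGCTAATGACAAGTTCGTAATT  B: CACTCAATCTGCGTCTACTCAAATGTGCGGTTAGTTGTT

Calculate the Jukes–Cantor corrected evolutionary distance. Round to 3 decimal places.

0.539

The sequences differ at 15 of 39 sites, so p = 15/39 ≈ 0.384615.
d = −(3/4) ln(1 − 4p/3) = −0.75 ln(1 − 0.51282) = −0.75 ln(0.48718)
  = −0.75 × (-0.719122) = 0.539342 substitutions/site.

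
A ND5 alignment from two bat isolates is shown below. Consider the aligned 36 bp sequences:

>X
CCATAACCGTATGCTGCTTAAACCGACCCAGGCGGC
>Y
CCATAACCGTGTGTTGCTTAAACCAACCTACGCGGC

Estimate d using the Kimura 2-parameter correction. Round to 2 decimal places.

Of 36 sites, 4 differences are transitions and 1 are transversions, so P = 4/36 ≈ 0.111111 and Q = 1/36 ≈ 0.027778.
Under the Kimura two-parameter model, d = −½ ln(1 − 2P − Q) − ¼ ln(1 − 2Q).
1 − 2P − Q = 0.75, giving −½ ln(0.75) = 0.143841.
1 − 2Q = 0.944444, giving −¼ ln(0.944444) = 0.014290.
d = 0.143841 + 0.014290 = 0.158131.

0.16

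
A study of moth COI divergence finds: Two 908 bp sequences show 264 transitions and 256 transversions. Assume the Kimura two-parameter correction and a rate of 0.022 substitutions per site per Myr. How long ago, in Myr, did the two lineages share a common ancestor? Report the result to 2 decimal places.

27.34

P = 264/908 ≈ 0.290749 and Q = 256/908 ≈ 0.281938.
Under the Kimura two-parameter model, d = −½ ln(1 − 2P − Q) − ¼ ln(1 − 2Q).
1 − 2P − Q = 0.136564, giving −½ ln(0.136564) = 0.995481.
1 − 2Q = 0.436124, giving −¼ ln(0.436124) = 0.207457.
d = 0.995481 + 0.207457 = 1.202938.
Under a molecular clock d = 2μt, so t = d/(2μ) = 1.202938 / (2 × 0.022) = 27.34 Myr.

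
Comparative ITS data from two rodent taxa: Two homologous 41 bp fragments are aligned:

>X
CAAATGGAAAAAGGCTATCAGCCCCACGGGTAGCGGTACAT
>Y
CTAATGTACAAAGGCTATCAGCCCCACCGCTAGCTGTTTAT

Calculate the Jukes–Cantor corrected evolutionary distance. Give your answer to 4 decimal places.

The sequences differ at 8 of 41 sites (2, 7, 9, 28, 30, 35, 38, 39), so p = 8/41 ≈ 0.195122.
d = −(3/4) ln(1 − 4p/3) = −0.75 ln(1 − 0.260163) = −0.75 ln(0.739837)
  = −0.75 × (-0.301325) = 0.225994 substitutions/site.

0.2260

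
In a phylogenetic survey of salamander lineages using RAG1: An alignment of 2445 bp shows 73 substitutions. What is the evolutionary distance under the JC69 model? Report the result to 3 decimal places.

0.030

p = 73/2445 ≈ 0.029857.
d = −(3/4) ln(1 − 4p/3) = −0.75 ln(1 − 0.039809) = −0.75 ln(0.960191)
  = −0.75 × (-0.040623) = 0.030467 substitutions/site.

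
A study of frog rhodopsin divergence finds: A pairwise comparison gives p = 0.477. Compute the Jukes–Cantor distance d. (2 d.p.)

d = −(3/4) ln(1 − 4p/3) = −0.75 ln(1 − 0.636) = −0.75 ln(0.364)
  = −0.75 × (-1.010601) = 0.757951 substitutions/site.

0.76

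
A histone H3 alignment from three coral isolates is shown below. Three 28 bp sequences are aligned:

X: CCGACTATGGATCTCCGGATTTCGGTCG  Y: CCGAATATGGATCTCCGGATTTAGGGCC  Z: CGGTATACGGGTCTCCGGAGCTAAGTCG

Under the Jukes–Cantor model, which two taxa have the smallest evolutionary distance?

X–Y: 4/28 differ, p = 0.143, d = 0.158.
X–Z: 9/28 differ, p = 0.321, d = 0.420.
Y–Z: 9/28 differ, p = 0.321, d = 0.420.
The smallest distance is between X and Y.

X and Y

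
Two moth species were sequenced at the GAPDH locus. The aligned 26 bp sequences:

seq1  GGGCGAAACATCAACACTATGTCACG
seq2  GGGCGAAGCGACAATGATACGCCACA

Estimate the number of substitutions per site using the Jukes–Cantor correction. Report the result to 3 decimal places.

The sequences differ at 9 of 26 sites (8, 10, 11, 15, 16, 17, 20, 22, 26), so p = 9/26 ≈ 0.346154.
d = −(3/4) ln(1 − 4p/3) = −0.75 ln(1 − 0.461539) = −0.75 ln(0.538461)
  = −0.75 × (-0.619040) = 0.464280 substitutions/site.

0.464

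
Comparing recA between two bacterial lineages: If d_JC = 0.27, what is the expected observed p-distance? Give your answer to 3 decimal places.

0.227

p = (3/4)(1 − e^(−4d/3)) = 0.75 × (1 − e^(-0.36)) = 0.75 × (1 − 0.697676) = 0.226743.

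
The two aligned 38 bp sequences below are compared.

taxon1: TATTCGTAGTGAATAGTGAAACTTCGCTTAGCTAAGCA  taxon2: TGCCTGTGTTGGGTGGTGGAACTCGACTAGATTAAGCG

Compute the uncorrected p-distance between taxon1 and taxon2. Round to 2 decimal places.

0.47

The sequences differ at 18 of 38 positions.
p = 18/38 = 0.473684… ≈ 0.47 (to 2 d.p.).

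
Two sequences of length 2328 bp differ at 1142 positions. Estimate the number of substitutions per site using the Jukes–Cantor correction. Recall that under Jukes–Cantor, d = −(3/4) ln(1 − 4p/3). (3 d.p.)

p = 1142/2328 ≈ 0.49055.
d = −(3/4) ln(1 − 4p/3) = −0.75 ln(1 − 0.654067) = −0.75 ln(0.345933)
  = −0.75 × (-1.061510) = 0.796133 substitutions/site.

0.796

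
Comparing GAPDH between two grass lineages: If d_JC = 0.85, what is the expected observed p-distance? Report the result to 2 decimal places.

p = (3/4)(1 − e^(−4d/3)) = 0.75 × (1 − e^(-1.133333)) = 0.75 × (1 − 0.321958) = 0.508532.

0.51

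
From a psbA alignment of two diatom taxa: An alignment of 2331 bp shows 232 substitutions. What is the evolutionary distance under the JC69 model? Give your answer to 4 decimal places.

0.1068

p = 232/2331 ≈ 0.099528.
d = −(3/4) ln(1 − 4p/3) = −0.75 ln(1 − 0.132704) = −0.75 ln(0.867296)
  = −0.75 × (-0.142375) = 0.106781 substitutions/site.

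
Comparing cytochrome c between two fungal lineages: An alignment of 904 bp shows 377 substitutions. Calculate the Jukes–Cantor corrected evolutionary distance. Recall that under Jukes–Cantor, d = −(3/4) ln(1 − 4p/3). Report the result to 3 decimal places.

p = 377/904 ≈ 0.417035.
d = −(3/4) ln(1 − 4p/3) = −0.75 ln(1 − 0.556047) = −0.75 ln(0.443953)
  = −0.75 × (-0.812037) = 0.609028 substitutions/site.

0.609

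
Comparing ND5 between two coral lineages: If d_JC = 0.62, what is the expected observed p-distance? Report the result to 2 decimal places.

p = (3/4)(1 − e^(−4d/3)) = 0.75 × (1 − e^(-0.826667)) = 0.75 × (1 − 0.437505) = 0.421871.

0.42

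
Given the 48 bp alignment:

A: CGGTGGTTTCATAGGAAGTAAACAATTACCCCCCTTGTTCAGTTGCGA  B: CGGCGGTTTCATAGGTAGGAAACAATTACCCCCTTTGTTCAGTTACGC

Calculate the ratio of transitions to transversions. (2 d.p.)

Transitions are A↔G and C↔T; transversions are all other mismatches.
Transitions: 3. Transversions: 3.
R = 3/3 = 1.00.

1.00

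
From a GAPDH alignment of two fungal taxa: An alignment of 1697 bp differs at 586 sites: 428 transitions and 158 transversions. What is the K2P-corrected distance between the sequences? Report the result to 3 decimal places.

0.507

P = 428/1697 ≈ 0.25221 and Q = 158/1697 ≈ 0.093105.
Under the Kimura two-parameter model, d = −½ ln(1 − 2P − Q) − ¼ ln(1 − 2Q).
1 − 2P − Q = 0.402475, giving −½ ln(0.402475) = 0.455061.
1 − 2Q = 0.81379, giving −¼ ln(0.81379) = 0.051513.
d = 0.455061 + 0.051513 = 0.506574.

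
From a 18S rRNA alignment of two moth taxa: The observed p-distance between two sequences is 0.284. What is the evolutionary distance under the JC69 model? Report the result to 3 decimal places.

d = −(3/4) ln(1 − 4p/3) = −0.75 ln(1 − 0.378667) = −0.75 ln(0.621333)
  = −0.75 × (-0.475888) = 0.356916 substitutions/site.

0.357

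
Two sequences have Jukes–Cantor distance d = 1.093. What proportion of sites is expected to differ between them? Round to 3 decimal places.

0.575

p = (3/4)(1 − e^(−4d/3)) = 0.75 × (1 − e^(-1.457333)) = 0.75 × (1 − 0.232856) = 0.575358.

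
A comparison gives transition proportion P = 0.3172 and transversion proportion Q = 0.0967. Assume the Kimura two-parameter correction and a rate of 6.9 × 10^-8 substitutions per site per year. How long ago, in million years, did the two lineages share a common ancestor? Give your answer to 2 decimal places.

Under the Kimura two-parameter model, d = −½ ln(1 − 2P − Q) − ¼ ln(1 − 2Q).
1 − 2P − Q = 0.2689, giving −½ ln(0.2689) = 0.656708.
1 − 2Q = 0.8066, giving −¼ ln(0.8066) = 0.053732.
d = 0.656708 + 0.053732 = 0.710440.
Under a molecular clock d = 2μt, so t = d/(2μ) = 0.710440 / (2 × 6.9 × 10^-8) = 5.15 million years.

5.15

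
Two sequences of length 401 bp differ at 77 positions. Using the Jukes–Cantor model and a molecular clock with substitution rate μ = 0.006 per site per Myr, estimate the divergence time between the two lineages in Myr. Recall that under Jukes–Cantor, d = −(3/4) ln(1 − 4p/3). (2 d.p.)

18.48

p = 77/401 ≈ 0.19202.
d = −(3/4) ln(1 − 4p/3) = −0.75 ln(1 − 0.256027) = −0.75 ln(0.743973)
  = −0.75 × (-0.295751) = 0.221813 substitutions/site.
Under a molecular clock d = 2μt, so t = d/(2μ) = 0.221813 / (2 × 0.006) = 18.48 Myr.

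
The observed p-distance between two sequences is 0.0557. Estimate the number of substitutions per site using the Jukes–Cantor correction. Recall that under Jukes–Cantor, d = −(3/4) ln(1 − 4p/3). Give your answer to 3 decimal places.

d = −(3/4) ln(1 − 4p/3) = −0.75 ln(1 − 0.074267) = −0.75 ln(0.925733)
  = −0.75 × (-0.077169) = 0.057877 substitutions/site.

0.058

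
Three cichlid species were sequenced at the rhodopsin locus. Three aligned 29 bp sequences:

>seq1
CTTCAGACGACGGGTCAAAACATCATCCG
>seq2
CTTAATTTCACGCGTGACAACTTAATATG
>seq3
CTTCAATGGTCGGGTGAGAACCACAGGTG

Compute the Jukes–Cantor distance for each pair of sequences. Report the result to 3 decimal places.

seq1–seq2: 12/29 sites differ → p ≈ 0.413793, d = −0.75 ln(1 − 0.551724) = 0.601760 ≈ 0.602.
seq1–seq3: 11/29 sites differ → p ≈ 0.37931, d = −0.75 ln(1 − 0.505747) = 0.528531 ≈ 0.529.
seq2–seq3: 12/29 sites differ → p ≈ 0.413793, d = −0.75 ln(1 − 0.551724) = 0.601760 ≈ 0.602.

d(seq1,seq2) = 0.602, d(seq1,seq3) = 0.529, d(seq2,seq3) = 0.602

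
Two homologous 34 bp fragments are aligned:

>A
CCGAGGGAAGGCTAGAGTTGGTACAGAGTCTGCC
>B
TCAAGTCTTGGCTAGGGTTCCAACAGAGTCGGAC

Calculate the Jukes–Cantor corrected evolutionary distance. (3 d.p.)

The sequences differ at 12 of 34 sites, so p = 12/34 ≈ 0.352941.
d = −(3/4) ln(1 − 4p/3) = −0.75 ln(1 − 0.470588) = −0.75 ln(0.529412)
  = −0.75 × (-0.635988) = 0.476991 substitutions/site.

0.477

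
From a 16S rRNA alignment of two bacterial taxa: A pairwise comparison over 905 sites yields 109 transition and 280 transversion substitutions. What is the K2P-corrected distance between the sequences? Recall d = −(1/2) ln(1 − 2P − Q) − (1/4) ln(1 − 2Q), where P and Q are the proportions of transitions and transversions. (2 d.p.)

P = 109/905 ≈ 0.120442 and Q = 280/905 ≈ 0.309392.
Under the Kimura two-parameter model, d = −½ ln(1 − 2P − Q) − ¼ ln(1 − 2Q).
1 − 2P − Q = 0.449724, giving −½ ln(0.449724) = 0.399561.
1 − 2Q = 0.381216, giving −¼ ln(0.381216) = 0.241097.
d = 0.399561 + 0.241097 = 0.640658.

0.64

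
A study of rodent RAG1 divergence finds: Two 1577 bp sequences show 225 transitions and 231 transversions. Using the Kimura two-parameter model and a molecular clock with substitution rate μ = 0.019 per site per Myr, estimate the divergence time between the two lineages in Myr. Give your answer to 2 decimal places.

P = 225/1577 ≈ 0.142676 and Q = 231/1577 ≈ 0.146481.
Under the Kimura two-parameter model, d = −½ ln(1 − 2P − Q) − ¼ ln(1 − 2Q).
1 − 2P − Q = 0.568167, giving −½ ln(0.568167) = 0.282670.
1 − 2Q = 0.707038, giving −¼ ln(0.707038) = 0.086668.
d = 0.282670 + 0.086668 = 0.369338.
Under a molecular clock d = 2μt, so t = d/(2μ) = 0.369338 / (2 × 0.019) = 9.72 Myr.

9.72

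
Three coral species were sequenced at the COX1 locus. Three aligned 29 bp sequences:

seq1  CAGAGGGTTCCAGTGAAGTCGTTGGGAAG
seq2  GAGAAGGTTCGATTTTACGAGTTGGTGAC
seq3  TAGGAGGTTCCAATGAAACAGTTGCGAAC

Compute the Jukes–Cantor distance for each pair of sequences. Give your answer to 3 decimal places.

seq1–seq2: 12/29 sites differ → p ≈ 0.413793, d = −0.75 ln(1 − 0.551724) = 0.601760 ≈ 0.602.
seq1–seq3: 9/29 sites differ → p ≈ 0.310345, d = −0.75 ln(1 − 0.413793) = 0.400562 ≈ 0.401.
seq2–seq3: 11/29 sites differ → p ≈ 0.37931, d = −0.75 ln(1 − 0.505747) = 0.528531 ≈ 0.529.

d(seq1,seq2) = 0.602, d(seq1,seq3) = 0.401, d(seq2,seq3) = 0.529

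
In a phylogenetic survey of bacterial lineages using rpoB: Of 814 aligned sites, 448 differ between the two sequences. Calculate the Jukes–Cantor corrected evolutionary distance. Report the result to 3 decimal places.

p = 448/814 ≈ 0.550369.
d = −(3/4) ln(1 − 4p/3) = −0.75 ln(1 − 0.733825) = −0.75 ln(0.266175)
  = −0.75 × (-1.323601) = 0.992701 substitutions/site.

0.993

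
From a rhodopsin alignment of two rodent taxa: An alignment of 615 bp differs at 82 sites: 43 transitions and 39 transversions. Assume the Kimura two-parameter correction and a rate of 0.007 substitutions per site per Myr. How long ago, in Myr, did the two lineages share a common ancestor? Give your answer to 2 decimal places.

10.54

P = 43/615 ≈ 0.069919 and Q = 39/615 ≈ 0.063415.
Under the Kimura two-parameter model, d = −½ ln(1 − 2P − Q) − ¼ ln(1 − 2Q).
1 − 2P − Q = 0.796747, giving −½ ln(0.796747) = 0.113609.
1 − 2Q = 0.87317, giving −¼ ln(0.87317) = 0.033906.
d = 0.113609 + 0.033906 = 0.147515.
Under a molecular clock d = 2μt, so t = d/(2μ) = 0.147515 / (2 × 0.007) = 10.54 Myr.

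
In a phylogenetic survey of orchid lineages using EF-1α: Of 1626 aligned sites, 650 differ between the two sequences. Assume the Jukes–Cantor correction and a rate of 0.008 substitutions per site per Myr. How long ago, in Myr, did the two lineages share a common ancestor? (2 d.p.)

35.69

p = 650/1626 ≈ 0.399754.
d = −(3/4) ln(1 − 4p/3) = −0.75 ln(1 − 0.533005) = −0.75 ln(0.466995)
  = −0.75 × (-0.761437) = 0.571078 substitutions/site.
Under a molecular clock d = 2μt, so t = d/(2μ) = 0.571078 / (2 × 0.008) = 35.69 Myr.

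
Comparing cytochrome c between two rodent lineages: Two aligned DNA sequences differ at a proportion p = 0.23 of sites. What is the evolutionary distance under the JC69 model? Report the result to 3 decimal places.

0.275

d = −(3/4) ln(1 − 4p/3) = −0.75 ln(1 − 0.306667) = −0.75 ln(0.693333)
  = −0.75 × (-0.366245) = 0.274684 substitutions/site.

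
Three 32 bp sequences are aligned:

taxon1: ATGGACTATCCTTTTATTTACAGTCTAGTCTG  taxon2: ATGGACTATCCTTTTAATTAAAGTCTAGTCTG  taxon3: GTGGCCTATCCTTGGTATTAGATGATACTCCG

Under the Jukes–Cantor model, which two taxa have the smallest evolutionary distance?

taxon1–taxon2: 2/32 differ, p = 0.063, d = 0.065.
taxon1–taxon3: 12/32 differ, p = 0.375, d = 0.520.
taxon2–taxon3: 11/32 differ, p = 0.344, d = 0.460.
The smallest distance is between taxon1 and taxon2.

taxon1 and taxon2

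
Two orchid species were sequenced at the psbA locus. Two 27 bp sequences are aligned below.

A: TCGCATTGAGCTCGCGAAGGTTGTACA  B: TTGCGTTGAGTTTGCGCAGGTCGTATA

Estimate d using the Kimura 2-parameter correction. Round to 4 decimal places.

Of 27 sites, 6 differences are transitions and 1 are transversions, so P = 6/27 ≈ 0.222222 and Q = 1/27 ≈ 0.037037.
Under the Kimura two-parameter model, d = −½ ln(1 − 2P − Q) − ¼ ln(1 − 2Q).
1 − 2P − Q = 0.518519, giving −½ ln(0.518519) = 0.328389.
1 − 2Q = 0.925926, giving −¼ ln(0.925926) = 0.019240.
d = 0.328389 + 0.019240 = 0.347629.

0.3476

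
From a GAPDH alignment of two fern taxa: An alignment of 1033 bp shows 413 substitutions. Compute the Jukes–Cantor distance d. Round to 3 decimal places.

p = 413/1033 ≈ 0.399806.
d = −(3/4) ln(1 − 4p/3) = −0.75 ln(1 − 0.533075) = −0.75 ln(0.466925)
  = −0.75 × (-0.761587) = 0.571190 substitutions/site.

0.571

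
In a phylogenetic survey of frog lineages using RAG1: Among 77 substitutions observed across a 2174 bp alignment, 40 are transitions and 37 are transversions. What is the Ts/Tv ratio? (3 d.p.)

R = 40/37 = 1.081081… ≈ 1.081 (to 3 d.p.).

1.081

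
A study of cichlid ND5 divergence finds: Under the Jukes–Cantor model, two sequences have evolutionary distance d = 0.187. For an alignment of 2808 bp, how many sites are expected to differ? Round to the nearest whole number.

465

Invert JC69: p = (3/4)(1 − e^(−4d/3)) = 0.75 × (1 − e^(-0.249333)) = 0.75 × (1 − 0.779320) = 0.165510.
Expected differing sites = pL ≈ 0.165510 × 2808 = 464.75208 ≈ 465.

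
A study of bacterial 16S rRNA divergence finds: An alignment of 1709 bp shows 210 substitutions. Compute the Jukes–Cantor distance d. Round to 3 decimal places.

p = 210/1709 ≈ 0.122879.
d = −(3/4) ln(1 − 4p/3) = −0.75 ln(1 − 0.163839) = −0.75 ln(0.836161)
  = −0.75 × (-0.178934) = 0.134201 substitutions/site.

0.134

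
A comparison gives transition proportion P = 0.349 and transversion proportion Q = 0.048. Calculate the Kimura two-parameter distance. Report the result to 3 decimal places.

0.710

Under the Kimura two-parameter model, d = −½ ln(1 − 2P − Q) − ¼ ln(1 − 2Q).
1 − 2P − Q = 0.254, giving −½ ln(0.254) = 0.685211.
1 − 2Q = 0.904, giving −¼ ln(0.904) = 0.025231.
d = 0.685211 + 0.025231 = 0.710442.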